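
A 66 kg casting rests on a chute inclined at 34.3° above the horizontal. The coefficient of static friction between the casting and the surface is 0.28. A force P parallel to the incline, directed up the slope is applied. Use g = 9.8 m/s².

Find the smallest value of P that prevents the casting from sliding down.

The casting tends to slide down (tan θ > μ_s), so at the point of impending slip friction acts up-slope at its limit: f = μ_s N.
P is parallel to the surface, so N = m g cos θ = 534 N.
Along the incline: P + μ_s N = m g sin θ, so P = 364 − 0.28×534 = 215 N.

P_min ≈ 215 N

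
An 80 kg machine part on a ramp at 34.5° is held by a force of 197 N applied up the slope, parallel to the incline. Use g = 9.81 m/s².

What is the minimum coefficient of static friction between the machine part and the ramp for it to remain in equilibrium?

N = m g cos θ = 646.8 N.
Friction must make up the shortfall along the incline: f = m g sin θ − P = 444.5 − 197 = 247.5 N.
At the threshold f = μ_s N, so μ_s,min = 247.5/646.8 = 0.383.

μ_s,min ≈ 0.383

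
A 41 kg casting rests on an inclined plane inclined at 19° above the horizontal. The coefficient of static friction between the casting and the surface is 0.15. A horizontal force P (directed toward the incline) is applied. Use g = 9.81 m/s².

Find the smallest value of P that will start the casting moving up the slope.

P ≈ 210 N

At impending motion up the slope, friction acts down-slope at its limit: f = μ_s N.
Perpendicular to the incline: N = m g cos θ + P sin θ.
Along the incline: P cos θ = m g sin θ + μ_s N = m g sin θ + μ_s (m g cos θ + P sin θ).
Solving, P (cos θ − μ_s sin θ) = m g (sin θ + μ_s cos θ), so P = 41×9.81×(sin 19° + 0.15 cos 19°)/(cos 19° − 0.15 sin 19°) = 402×0.4674/0.8967 = 210 N.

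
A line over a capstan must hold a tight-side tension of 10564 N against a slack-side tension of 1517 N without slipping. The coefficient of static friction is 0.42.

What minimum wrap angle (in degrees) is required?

T₂/T₁ = e^{μβ} → β = ln(T₂/T₁)/μ.
β = ln(10564/1517)/0.42 = 1.941/0.42 = 4.621 rad.
In degrees: β = 4.621 × 180/π = 265°.

β_min ≈ 265°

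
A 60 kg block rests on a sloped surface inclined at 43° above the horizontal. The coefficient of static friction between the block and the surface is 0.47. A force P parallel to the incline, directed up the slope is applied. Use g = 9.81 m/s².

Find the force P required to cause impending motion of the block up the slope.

P ≈ 604 N

At impending motion up the slope, friction acts down-slope at its limit: f = μ_s N.
P is parallel to the surface, so N = m g cos θ = 430 N.
Along the incline: P = m g sin θ + μ_s N = 401 + 0.47×430 = 604 N.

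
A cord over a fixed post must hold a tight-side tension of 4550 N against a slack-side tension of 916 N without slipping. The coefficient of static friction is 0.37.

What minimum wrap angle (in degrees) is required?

β_min ≈ 248°

T₂/T₁ = e^{μβ} → β = ln(T₂/T₁)/μ.
β = ln(4550/916)/0.37 = 1.603/0.37 = 4.332 rad.
In degrees: β = 4.332 × 180/π = 248°.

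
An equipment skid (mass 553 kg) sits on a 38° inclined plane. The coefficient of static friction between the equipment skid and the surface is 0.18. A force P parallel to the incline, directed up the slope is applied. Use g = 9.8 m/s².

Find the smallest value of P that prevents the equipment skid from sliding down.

The equipment skid tends to slide down (tan θ > μ_s), so at the point of impending slip friction acts up-slope at its limit: f = μ_s N.
P is parallel to the surface, so N = m g cos θ = 4270 N.
Along the incline: P + μ_s N = m g sin θ, so P = 3340 − 0.18×4270 = 2570 N.

P_min ≈ 2570 N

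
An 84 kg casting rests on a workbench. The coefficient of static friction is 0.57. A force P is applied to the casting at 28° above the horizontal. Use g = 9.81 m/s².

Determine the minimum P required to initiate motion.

N = m g − P sin α (the pull lifts the casting).
At impending slip, P cos α = μ_s N = μ_s (m g − P sin α).
Solving: P (cos α + μ_s sin α) = μ_s m g → P = 0.57×824/(cos 28° + 0.57 sin 28°) = 470/1.151 = 408 N.

P ≈ 408 N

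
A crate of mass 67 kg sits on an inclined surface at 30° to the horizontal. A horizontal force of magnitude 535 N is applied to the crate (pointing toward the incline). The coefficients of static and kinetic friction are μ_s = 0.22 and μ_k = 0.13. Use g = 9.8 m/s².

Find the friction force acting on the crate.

Resolve perpendicular to the incline: N = m g cos θ + P sin θ = 67×9.8×cos 30° + 535×sin 30° = 836.1 N.
Parallel to the incline: P cos θ − m g sin θ = 463.3 − 328.3 = 135 N; the friction needed to balance this is 135 N acting down the slope.
Maximum static friction: μ_s N = 0.22 × 836.1 = 183.9 N.
Since 135 N is within the 183.9 N limit, the crate stays put and friction is exactly 135 N.

f ≈ 135 N (down the incline)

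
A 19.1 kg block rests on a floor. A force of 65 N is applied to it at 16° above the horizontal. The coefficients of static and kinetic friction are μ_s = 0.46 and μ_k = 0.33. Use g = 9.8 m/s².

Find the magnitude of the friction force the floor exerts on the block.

f ≈ 62.5 N

Vertical equilibrium gives N = m g − P sin α = 169.3 N.
The horizontal driving force is P cos α = 62.48 N, so equilibrium needs friction f = 62.48 N.
μ_s N = 0.46 × 169.3 = 77.86 N.
Since 62.48 N does not exceed the limit, the block stays at rest and f = 62.5 N.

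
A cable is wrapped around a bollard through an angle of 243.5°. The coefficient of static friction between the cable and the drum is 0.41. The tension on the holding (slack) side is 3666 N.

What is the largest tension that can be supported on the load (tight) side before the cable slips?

T_max ≈ 20900 N

At impending slip the capstan equation gives T₂/T₁ = e^{μβ} with β in radians.
β = 243.5° × π/180 = 4.25 rad.
e^{μβ} = e^{0.41×4.25} = 5.711.
T₂ = T₁ · e^{μβ} = 3666 × 5.711 = 20900 N.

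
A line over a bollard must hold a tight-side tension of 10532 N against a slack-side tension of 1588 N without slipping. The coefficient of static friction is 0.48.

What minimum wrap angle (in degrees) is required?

β_min ≈ 226°

T₂/T₁ = e^{μβ} → β = ln(T₂/T₁)/μ.
β = ln(10532/1588)/0.48 = 1.892/0.48 = 3.942 rad.
In degrees: β = 3.942 × 180/π = 226°.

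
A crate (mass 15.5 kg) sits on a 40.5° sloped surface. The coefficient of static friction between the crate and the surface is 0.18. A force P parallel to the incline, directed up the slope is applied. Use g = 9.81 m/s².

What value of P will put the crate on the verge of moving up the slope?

P ≈ 120 N

At impending motion up the slope, friction acts down-slope at its limit: f = μ_s N.
P is parallel to the surface, so N = m g cos θ = 116 N.
Along the incline: P = m g sin θ + μ_s N = 98.8 + 0.18×116 = 120 N.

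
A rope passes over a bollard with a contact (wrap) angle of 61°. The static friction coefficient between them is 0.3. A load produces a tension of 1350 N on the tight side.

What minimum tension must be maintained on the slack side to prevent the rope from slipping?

Capstan equation at impending slip: T_tight/T_slack = e^{μβ}.
β = 61° = 1.065 rad; e^{μβ} = e^{0.3×1.065} = 1.376.
T_slack = T_tight / e^{μβ} = 1350 / 1.376 = 981 N.

T_min ≈ 981 N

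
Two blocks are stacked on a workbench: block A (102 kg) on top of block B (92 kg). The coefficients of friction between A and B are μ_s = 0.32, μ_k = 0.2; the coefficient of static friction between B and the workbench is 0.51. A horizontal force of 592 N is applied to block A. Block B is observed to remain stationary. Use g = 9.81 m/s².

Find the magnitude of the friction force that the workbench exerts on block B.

f ≈ 200 N

The normal force B exerts on A is simply A's weight, N₁ = 1001 N.
So the A–B interface can sustain at most μ_s N₁ = 320.2 N of static friction.
Since P = 592 N > 320.2 N, A slides on B; the A–B friction is kinetic: f₁ = μ_k N₁ = 0.2×1001 = 200 N.
By Newton's third law B feels 200 N forward from A. With B stationary, the floor's static friction on B balances it: f₂ = 200 N (well within μ_s(m_A+m_B)g = 970.6 N).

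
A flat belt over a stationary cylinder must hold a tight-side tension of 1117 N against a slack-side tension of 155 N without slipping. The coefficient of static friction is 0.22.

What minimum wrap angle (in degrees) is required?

T₂/T₁ = e^{μβ} → β = ln(T₂/T₁)/μ.
β = ln(1117/155)/0.22 = 1.975/0.22 = 8.977 rad.
In degrees: β = 8.977 × 180/π = 514°.

β_min ≈ 514°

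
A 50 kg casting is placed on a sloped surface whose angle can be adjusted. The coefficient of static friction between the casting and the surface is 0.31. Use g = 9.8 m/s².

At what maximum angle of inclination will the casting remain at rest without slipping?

At the slip threshold, m g sin θ = μ_s · m g cos θ, so tan θ = μ_s.
θ_max = arctan(0.31) = 17.2°.

θ_max ≈ 17.2°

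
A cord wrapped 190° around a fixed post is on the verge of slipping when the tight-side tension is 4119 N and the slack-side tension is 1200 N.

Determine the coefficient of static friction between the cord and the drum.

T₂/T₁ = e^{μβ} → μ = ln(T₂/T₁)/β.
β = 190° = 3.316 rad.
μ = ln(4119/1200)/3.316 = ln(3.433)/3.316 = 0.372.

μ ≈ 0.372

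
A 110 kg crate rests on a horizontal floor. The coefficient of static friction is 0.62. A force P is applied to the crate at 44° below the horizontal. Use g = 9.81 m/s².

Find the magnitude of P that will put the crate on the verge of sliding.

P ≈ 2320 N

N = m g + P sin α (the push presses the crate into the horizontal floor).
At impending slip, P cos α = μ_s N = μ_s (m g + P sin α).
Solving: P (cos α − μ_s sin α) = μ_s m g → P = 0.62×1080/(cos 44° − 0.62 sin 44°) = 669/0.2887 = 2320 N.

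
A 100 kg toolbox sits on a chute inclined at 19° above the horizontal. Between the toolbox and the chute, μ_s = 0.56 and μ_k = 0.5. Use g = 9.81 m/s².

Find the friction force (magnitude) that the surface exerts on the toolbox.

f ≈ 319 N (up the incline)

Normal force: N = m g cos θ = 100 × 9.81 × cos 19° = 927.6 N.
For equilibrium along the incline, friction must balance the weight component: f = m g sin θ = 319.4 N up the slope.
Static friction can supply at most μ_s N = 519.4 N.
Since |319.4| ≤ 519.4 N, no slip — friction simply equals what equilibrium demands.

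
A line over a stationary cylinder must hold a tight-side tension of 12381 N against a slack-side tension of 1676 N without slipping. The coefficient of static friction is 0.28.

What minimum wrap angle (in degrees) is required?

T₂/T₁ = e^{μβ} → β = ln(T₂/T₁)/μ.
β = ln(12381/1676)/0.28 = 2/0.28 = 7.142 rad.
In degrees: β = 7.142 × 180/π = 409°.

β_min ≈ 409°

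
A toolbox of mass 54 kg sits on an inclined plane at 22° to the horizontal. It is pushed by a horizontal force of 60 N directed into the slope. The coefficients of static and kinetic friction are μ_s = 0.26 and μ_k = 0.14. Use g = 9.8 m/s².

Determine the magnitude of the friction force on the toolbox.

f ≈ 71.8 N (up the incline)

Resolve perpendicular to the incline: N = m g cos θ + P sin θ = 54×9.8×cos 22° + 60×sin 22° = 513.1 N.
Parallel to the incline: P cos θ − m g sin θ = 55.63 − 198.2 = -142.6 N; the friction needed to balance this is 142.6 N acting up the slope.
The limit of static friction is μ_s N = 133.4 N.
|f_req| = 142.6 > 133.4 N → the toolbox slides down the incline; f = μ_k N = 0.14 × 513.1 = 71.8 N.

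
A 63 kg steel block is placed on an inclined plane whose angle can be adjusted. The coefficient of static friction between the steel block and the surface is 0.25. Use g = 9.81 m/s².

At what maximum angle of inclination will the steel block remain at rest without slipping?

At the slip threshold, m g sin θ = μ_s · m g cos θ, so tan θ = μ_s.
θ_max = arctan(0.25) = 14°.

θ_max ≈ 14°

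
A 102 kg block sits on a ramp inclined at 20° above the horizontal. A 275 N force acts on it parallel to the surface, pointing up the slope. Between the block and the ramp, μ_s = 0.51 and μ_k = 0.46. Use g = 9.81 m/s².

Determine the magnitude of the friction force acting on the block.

Normal force: N = m g cos θ = 102 × 9.81 × cos 20° = 940.3 N.
The friction needed for equilibrium is m g sin θ − P = 342.2 − 275 = 67.23 N, measured positive up-slope.
The static-friction ceiling is μ_s N = 0.51 × 940.3 = 479.5 N.
Since |67.23| ≤ 479.5 N, no slip — friction simply equals what equilibrium demands.

f ≈ 67.2 N (up the incline)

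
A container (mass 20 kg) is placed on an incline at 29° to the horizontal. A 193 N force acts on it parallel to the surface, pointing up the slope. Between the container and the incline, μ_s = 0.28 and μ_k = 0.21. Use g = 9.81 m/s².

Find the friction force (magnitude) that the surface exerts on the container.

The normal reaction is N = m g cos θ = 171.6 N.
For equilibrium along the incline the friction force must supply f = m g sin θ − P = 95.12 − 193 = -97.88 N (positive meaning up-slope).
Maximum static friction available: μ_s N = 0.28 × 171.6 = 48.05 N.
Since |-97.88| > 48.05 N, static friction cannot hold it; the container slides up the incline and kinetic friction applies: f = μ_k N = 0.21 × 171.6 = 36 N.

f ≈ 36 N (down the incline)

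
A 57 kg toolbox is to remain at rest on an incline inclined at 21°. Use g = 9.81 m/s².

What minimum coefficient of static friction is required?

μ_s,min ≈ 0.384

At the slip threshold m g sin θ = μ_s m g cos θ, so μ_s,min = tan θ.
μ_s,min = tan 21° = 0.384.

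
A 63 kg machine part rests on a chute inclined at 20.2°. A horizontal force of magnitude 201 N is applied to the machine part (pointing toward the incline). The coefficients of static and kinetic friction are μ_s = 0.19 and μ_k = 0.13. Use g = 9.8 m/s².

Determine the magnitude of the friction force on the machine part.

Resolve perpendicular to the incline: N = m g cos θ + P sin θ = 63×9.8×cos 20.2° + 201×sin 20.2° = 648.8 N.
Parallel to the incline: P cos θ − m g sin θ = 188.6 − 213.2 = -24.55 N; the friction needed to balance this is 24.55 N acting up the slope.
The limit of static friction is μ_s N = 123.3 N.
Since 24.55 N is within the 123.3 N limit, the machine part stays put and friction is exactly 24.6 N.

f ≈ 24.6 N (up the incline)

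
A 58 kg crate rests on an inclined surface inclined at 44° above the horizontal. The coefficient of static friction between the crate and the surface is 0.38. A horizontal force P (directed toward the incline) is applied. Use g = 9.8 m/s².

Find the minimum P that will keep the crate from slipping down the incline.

P_min ≈ 244 N

The crate tends to slide down (tan θ > μ_s), so at the point of impending slip friction acts up-slope at its limit: f = μ_s N.
Perpendicular to the incline: N = m g cos θ + P sin θ.
Along the incline: P cos θ + μ_s N = m g sin θ, i.e. P cos θ + μ_s (m g cos θ + P sin θ) = m g sin θ.
Solving, P (cos θ + μ_s sin θ) = m g (sin θ − μ_s cos θ), so P = 568×0.4213/0.9833 = 244 N.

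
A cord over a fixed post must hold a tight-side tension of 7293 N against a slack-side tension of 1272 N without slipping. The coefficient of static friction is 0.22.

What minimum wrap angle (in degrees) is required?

β_min ≈ 455°

T₂/T₁ = e^{μβ} → β = ln(T₂/T₁)/μ.
β = ln(7293/1272)/0.22 = 1.746/0.22 = 7.938 rad.
In degrees: β = 7.938 × 180/π = 455°.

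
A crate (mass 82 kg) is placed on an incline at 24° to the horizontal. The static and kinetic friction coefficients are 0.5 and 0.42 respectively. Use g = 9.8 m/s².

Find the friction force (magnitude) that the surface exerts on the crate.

f ≈ 327 N (up the incline)

Normal force: N = m g cos θ = 82 × 9.8 × cos 24° = 734.1 N.
Along the slope the weight component is m g sin θ = 326.9 N; friction must supply exactly this, acting up-slope.
Maximum static friction available: μ_s N = 0.5 × 734.1 = 367.1 N.
Since |326.9| ≤ 367.1 N, the crate remains in static equilibrium and friction takes exactly the required value.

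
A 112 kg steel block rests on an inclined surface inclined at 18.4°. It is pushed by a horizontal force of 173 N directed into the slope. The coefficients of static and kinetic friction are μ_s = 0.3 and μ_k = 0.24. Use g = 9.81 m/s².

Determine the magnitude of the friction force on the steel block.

Normal direction: N = m g cos θ + P sin θ = 1097 N.
Parallel to the incline: P cos θ − m g sin θ = 164.2 − 346.8 = -182.7 N; the friction needed to balance this is 182.7 N acting up the slope.
Maximum static friction: μ_s N = 0.3 × 1097 = 329.1 N.
|f_req| = 182.7 ≤ 329.1 N → the steel block is in equilibrium; friction equals the required value.

f ≈ 183 N (up the incline)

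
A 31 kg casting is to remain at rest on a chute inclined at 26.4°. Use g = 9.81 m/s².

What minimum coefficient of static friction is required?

At the slip threshold m g sin θ = μ_s m g cos θ, so μ_s,min = tan θ.
μ_s,min = tan 26.4° = 0.496.

μ_s,min ≈ 0.496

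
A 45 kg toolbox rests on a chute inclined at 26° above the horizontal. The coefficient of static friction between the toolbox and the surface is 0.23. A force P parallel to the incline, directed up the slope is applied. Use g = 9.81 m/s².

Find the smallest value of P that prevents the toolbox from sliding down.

The toolbox tends to slide down (tan θ > μ_s), so at the point of impending slip friction acts up-slope at its limit: f = μ_s N.
P is parallel to the surface, so N = m g cos θ = 397 N.
Along the incline: P + μ_s N = m g sin θ, so P = 194 − 0.23×397 = 102 N.

P_min ≈ 102 N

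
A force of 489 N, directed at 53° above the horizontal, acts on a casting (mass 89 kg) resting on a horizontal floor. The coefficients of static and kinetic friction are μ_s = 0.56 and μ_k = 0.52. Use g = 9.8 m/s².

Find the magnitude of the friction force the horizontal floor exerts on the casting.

f ≈ 250 N

N = m g − P sin α = 872.2 − 489×sin 53° = 481.7 N.
For equilibrium, f = P cos α = 489×cos 53° = 294.3 N.
The static-friction limit is μ_s N = 269.7 N.
The required friction exceeds μ_s N, so the casting moves and f = μ_k N = 250 N.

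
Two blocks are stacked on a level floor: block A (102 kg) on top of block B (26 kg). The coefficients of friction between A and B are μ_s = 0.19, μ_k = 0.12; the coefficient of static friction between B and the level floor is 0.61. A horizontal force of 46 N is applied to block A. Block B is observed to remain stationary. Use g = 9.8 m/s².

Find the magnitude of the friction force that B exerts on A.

f ≈ 46 N

The normal force B exerts on A is simply A's weight, N₁ = 999.6 N.
Maximum static friction on A from B: μ_s N₁ = 0.19×999.6 = 189.9 N.
Since P = 46 N ≤ 189.9 N, A does not slip on B; friction on A equals P = 46 N.
B experiences an equal 46 N forward from A (third law). B is in equilibrium, so the floor supplies f₂ = 46 N of static friction (limit μ_s(m_A+m_B)g = 765.2 N, not exceeded).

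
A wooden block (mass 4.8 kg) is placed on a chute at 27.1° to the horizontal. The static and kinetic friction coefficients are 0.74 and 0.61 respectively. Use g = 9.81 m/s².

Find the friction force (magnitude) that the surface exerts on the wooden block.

Normal force: N = m g cos θ = 4.8 × 9.81 × cos 27.1° = 41.92 N.
Along the slope the weight component is m g sin θ = 21.45 N; friction must supply exactly this, acting up-slope.
The static-friction ceiling is μ_s N = 0.74 × 41.92 = 31.02 N.
Since |21.45| ≤ 31.02 N, static friction is sufficient; f equals the required value, not μ_s N.

f ≈ 21.5 N (up the incline)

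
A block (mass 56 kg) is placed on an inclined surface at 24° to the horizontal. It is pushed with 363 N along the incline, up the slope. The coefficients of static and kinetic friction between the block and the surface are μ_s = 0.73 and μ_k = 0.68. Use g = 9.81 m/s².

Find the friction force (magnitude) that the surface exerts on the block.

f ≈ 140 N (down the incline)

Perpendicular to the surface, N = m g cos θ = 56·9.81·cos 24° = 501.9 N.
Parallel to the incline, ΣF = 0 gives f = m g sin θ − P = 223.4 − 363 = -139.6 N (up-slope positive).
Static friction can supply at most μ_s N = 366.4 N.
Since |-139.6| ≤ 366.4 N, the block remains in static equilibrium and friction takes exactly the required value.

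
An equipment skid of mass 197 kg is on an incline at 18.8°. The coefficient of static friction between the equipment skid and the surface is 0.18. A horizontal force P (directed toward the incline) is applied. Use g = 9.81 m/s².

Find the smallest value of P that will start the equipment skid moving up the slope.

P ≈ 1070 N

At impending motion up the slope, friction acts down-slope at its limit: f = μ_s N.
Perpendicular to the incline: N = m g cos θ + P sin θ.
Along the incline: P cos θ = m g sin θ + μ_s N = m g sin θ + μ_s (m g cos θ + P sin θ).
Solving, P (cos θ − μ_s sin θ) = m g (sin θ + μ_s cos θ), so P = 197×9.81×(sin 18.8° + 0.18 cos 18.8°)/(cos 18.8° − 0.18 sin 18.8°) = 1930×0.4927/0.8886 = 1070 N.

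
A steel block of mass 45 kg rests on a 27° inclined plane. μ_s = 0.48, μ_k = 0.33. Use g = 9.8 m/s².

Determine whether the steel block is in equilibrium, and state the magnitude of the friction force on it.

f ≈ 130 N

N = m g cos θ = 393 N.
Down-slope weight component: m g sin θ = 200 N.
μ_s N = 189 N.
200 > 189 N, so it slides; kinetic friction f = μ_k N = 0.33×393 = 130 N.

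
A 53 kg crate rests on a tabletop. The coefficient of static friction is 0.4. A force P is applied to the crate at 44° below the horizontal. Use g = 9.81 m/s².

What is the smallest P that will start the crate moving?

P ≈ 471 N

N = m g + P sin α (the push presses the crate into the tabletop).
At impending slip, P cos α = μ_s N = μ_s (m g + P sin α).
Solving: P (cos α − μ_s sin α) = μ_s m g → P = 0.4×520/(cos 44° − 0.4 sin 44°) = 208/0.4415 = 471 N.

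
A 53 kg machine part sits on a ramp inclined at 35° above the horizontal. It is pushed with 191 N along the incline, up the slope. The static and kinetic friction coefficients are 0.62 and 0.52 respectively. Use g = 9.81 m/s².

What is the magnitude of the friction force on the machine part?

The normal reaction is N = m g cos θ = 425.9 N.
Parallel to the incline, ΣF = 0 gives f = m g sin θ − P = 298.2 − 191 = 107.2 N (up-slope positive).
Static friction can supply at most μ_s N = 264.1 N.
Since |107.2| ≤ 264.1 N, no slip — friction simply equals what equilibrium demands.

f ≈ 107 N (up the incline)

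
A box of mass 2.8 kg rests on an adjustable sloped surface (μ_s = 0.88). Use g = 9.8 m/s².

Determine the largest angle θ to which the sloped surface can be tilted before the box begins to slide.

θ_max ≈ 41.3°

At the slip threshold, m g sin θ = μ_s · m g cos θ, so tan θ = μ_s.
θ_max = arctan(0.88) = 41.3°.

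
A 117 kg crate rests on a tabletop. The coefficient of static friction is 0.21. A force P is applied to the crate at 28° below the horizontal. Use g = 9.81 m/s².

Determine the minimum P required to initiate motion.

P ≈ 307 N

N = m g + P sin α (the push presses the crate into the tabletop).
At impending slip, P cos α = μ_s N = μ_s (m g + P sin α).
Solving: P (cos α − μ_s sin α) = μ_s m g → P = 0.21×1150/(cos 28° − 0.21 sin 28°) = 241/0.7844 = 307 N.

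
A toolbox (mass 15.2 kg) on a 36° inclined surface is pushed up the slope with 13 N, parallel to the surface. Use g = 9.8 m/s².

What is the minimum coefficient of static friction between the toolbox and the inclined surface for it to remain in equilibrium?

N = m g cos θ = 120.5 N.
Friction must make up the shortfall along the incline: f = m g sin θ − P = 87.56 − 13 = 74.56 N.
At the threshold f = μ_s N, so μ_s,min = 74.56/120.5 = 0.619.

μ_s,min ≈ 0.619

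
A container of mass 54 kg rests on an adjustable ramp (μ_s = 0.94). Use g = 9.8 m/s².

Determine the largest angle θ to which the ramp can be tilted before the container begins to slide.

At the slip threshold, m g sin θ = μ_s · m g cos θ, so tan θ = μ_s.
θ_max = arctan(0.94) = 43.2°.

θ_max ≈ 43.2°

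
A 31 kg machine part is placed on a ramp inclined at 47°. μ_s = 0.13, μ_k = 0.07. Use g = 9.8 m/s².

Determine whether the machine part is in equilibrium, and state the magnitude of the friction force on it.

N = m g cos θ = 207 N.
Down-slope weight component: m g sin θ = 222 N.
μ_s N = 26.9 N.
222 > 26.9 N, so it slides; kinetic friction f = μ_k N = 0.07×207 = 14.5 N.

f ≈ 14.5 N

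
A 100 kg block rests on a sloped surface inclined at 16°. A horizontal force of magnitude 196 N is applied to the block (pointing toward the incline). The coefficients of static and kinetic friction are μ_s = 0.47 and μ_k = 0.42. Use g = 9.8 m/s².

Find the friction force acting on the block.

The horizontal push has a component P sin θ into the surface, so N = m g cos θ + P sin θ = 942 + 54.02 = 996.1 N.
Parallel to the incline: P cos θ − m g sin θ = 188.4 − 270.1 = -81.72 N; the friction needed to balance this is 81.72 N acting up the slope.
The limit of static friction is μ_s N = 468.1 N.
|f_req| = 81.72 ≤ 468.1 N → the block is in equilibrium; friction equals the required value.

f ≈ 81.7 N (up the incline)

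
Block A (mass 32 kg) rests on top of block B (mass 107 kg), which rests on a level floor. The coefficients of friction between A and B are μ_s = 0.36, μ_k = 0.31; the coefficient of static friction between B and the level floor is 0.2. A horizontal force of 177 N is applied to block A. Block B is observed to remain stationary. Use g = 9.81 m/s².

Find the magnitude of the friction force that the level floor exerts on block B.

Normal force at the A–B interface: N₁ = m_A g = 313.9 N.
So the A–B interface can sustain at most μ_s N₁ = 113 N of static friction.
Since P = 177 N > 113 N, A slides on B; the A–B friction is kinetic: f₁ = μ_k N₁ = 0.31×313.9 = 97.3 N.
B experiences an equal 97.3 N forward from A (third law). B is in equilibrium, so the floor supplies f₂ = 97.3 N of static friction (limit μ_s(m_A+m_B)g = 272.7 N, not exceeded).

f ≈ 97.3 N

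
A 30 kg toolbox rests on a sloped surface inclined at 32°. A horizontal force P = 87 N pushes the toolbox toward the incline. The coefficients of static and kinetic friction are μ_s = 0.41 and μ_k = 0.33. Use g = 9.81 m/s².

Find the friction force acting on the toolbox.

f ≈ 82.2 N (up the incline)

The horizontal push has a component P sin θ into the surface, so N = m g cos θ + P sin θ = 249.6 + 46.1 = 295.7 N.
Parallel to the incline: P cos θ − m g sin θ = 73.78 − 156 = -82.18 N; the friction needed to balance this is 82.18 N acting up the slope.
The limit of static friction is μ_s N = 121.2 N.
Since 82.18 N is within the 121.2 N limit, the toolbox stays put and friction is exactly 82.2 N.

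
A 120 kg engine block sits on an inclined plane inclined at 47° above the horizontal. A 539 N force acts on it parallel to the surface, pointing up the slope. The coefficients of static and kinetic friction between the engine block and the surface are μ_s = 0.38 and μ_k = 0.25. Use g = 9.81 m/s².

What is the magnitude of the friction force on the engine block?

Normal force: N = m g cos θ = 120 × 9.81 × cos 47° = 802.8 N.
The friction needed for equilibrium is m g sin θ − P = 860.9 − 539 = 321.9 N, measured positive up-slope.
Maximum static friction available: μ_s N = 0.38 × 802.8 = 305.1 N.
|321.9| exceeds 305.1 N, so the engine block slips down-slope; friction is kinetic, f = μ_k N = 0.25×802.8 = 201 N.

f ≈ 201 N (up the incline)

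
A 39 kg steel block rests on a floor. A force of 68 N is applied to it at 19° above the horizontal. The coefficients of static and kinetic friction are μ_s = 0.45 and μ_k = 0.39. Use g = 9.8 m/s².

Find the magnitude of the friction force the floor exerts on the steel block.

f ≈ 64.3 N

N = m g − P sin α = 382.2 − 68×sin 19° = 360.1 N.
Horizontally, friction must balance P cos α = 64.3 N.
μ_s N = 0.45 × 360.1 = 162 N.
64.3 ≤ 162 N → static; friction equals the required 64.3 N.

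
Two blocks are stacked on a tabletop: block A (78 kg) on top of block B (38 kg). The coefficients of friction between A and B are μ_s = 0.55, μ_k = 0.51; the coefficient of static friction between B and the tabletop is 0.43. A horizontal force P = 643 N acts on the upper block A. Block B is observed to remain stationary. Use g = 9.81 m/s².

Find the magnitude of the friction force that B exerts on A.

f ≈ 390 N

Between the blocks, N₁ = m_A g = 765.2 N.
So the A–B interface can sustain at most μ_s N₁ = 420.8 N of static friction.
P = 643 N exceeds that limit, so A slips over B and the interface friction becomes kinetic: f₁ = μ_k N₁ = 0.51×765.2 = 390 N.
By Newton's third law B feels 390 N forward from A. With B stationary, the floor's static friction on B balances it: f₂ = 390 N (well within μ_s(m_A+m_B)g = 489.3 N).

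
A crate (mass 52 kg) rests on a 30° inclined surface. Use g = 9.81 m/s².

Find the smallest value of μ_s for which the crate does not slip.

μ_s,min ≈ 0.577

At the slip threshold m g sin θ = μ_s m g cos θ, so μ_s,min = tan θ.
μ_s,min = tan 30° = 0.577.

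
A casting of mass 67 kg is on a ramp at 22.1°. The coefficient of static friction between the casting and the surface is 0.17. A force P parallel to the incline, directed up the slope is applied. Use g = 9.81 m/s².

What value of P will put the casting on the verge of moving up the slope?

P ≈ 351 N

At impending motion up the slope, friction acts down-slope at its limit: f = μ_s N.
P is parallel to the surface, so N = m g cos θ = 609 N.
Along the incline: P = m g sin θ + μ_s N = 247 + 0.17×609 = 351 N.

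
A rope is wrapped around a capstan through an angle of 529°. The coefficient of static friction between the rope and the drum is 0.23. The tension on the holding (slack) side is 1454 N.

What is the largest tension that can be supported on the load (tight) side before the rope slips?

At impending slip the capstan equation gives T₂/T₁ = e^{μβ} with β in radians.
β = 529° × π/180 = 9.233 rad.
e^{μβ} = e^{0.23×9.233} = 8.361.
T₂ = T₁ · e^{μβ} = 1454 × 8.361 = 12200 N.

T_max ≈ 12200 N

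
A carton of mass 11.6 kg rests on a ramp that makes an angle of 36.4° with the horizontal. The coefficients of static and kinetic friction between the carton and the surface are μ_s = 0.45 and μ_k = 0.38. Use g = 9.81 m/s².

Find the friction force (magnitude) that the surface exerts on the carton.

f ≈ 34.8 N (up the incline)

The normal reaction is N = m g cos θ = 91.59 N.
For equilibrium along the incline, friction must balance the weight component: f = m g sin θ = 67.53 N up the slope.
The static-friction ceiling is μ_s N = 0.45 × 91.59 = 41.22 N.
Since |67.53| > 41.22 N, static friction cannot hold it; the carton slides down the incline and kinetic friction applies: f = μ_k N = 0.38 × 91.59 = 34.8 N.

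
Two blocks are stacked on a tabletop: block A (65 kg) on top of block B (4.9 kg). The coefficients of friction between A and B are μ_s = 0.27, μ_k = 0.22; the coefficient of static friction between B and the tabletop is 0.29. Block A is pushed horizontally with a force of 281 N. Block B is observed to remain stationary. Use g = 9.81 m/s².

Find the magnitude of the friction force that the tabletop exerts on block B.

Between the blocks, N₁ = m_A g = 637.6 N.
So the A–B interface can sustain at most μ_s N₁ = 172.2 N of static friction.
P = 281 N exceeds that limit, so A slips over B and the interface friction becomes kinetic: f₁ = μ_k N₁ = 0.22×637.6 = 140 N.
B experiences an equal 140 N forward from A (third law). B is in equilibrium, so the floor supplies f₂ = 140 N of static friction (limit μ_s(m_A+m_B)g = 198.9 N, not exceeded).

f ≈ 140 N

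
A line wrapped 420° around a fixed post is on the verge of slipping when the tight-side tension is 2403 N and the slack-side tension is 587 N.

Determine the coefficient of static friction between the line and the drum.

T₂/T₁ = e^{μβ} → μ = ln(T₂/T₁)/β.
β = 420° = 7.33 rad.
μ = ln(2403/587)/7.33 = ln(4.094)/7.33 = 0.192.

μ ≈ 0.192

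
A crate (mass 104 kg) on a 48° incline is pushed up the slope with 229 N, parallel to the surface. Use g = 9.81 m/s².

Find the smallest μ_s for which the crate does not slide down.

N = m g cos θ = 682.7 N.
Friction must make up the shortfall along the incline: f = m g sin θ − P = 758.2 − 229 = 529.2 N.
At the threshold f = μ_s N, so μ_s,min = 529.2/682.7 = 0.775.

μ_s,min ≈ 0.775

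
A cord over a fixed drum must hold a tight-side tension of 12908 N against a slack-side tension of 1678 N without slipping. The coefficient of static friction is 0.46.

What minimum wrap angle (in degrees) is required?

β_min ≈ 254°

T₂/T₁ = e^{μβ} → β = ln(T₂/T₁)/μ.
β = ln(12908/1678)/0.46 = 2.04/0.46 = 4.435 rad.
In degrees: β = 4.435 × 180/π = 254°.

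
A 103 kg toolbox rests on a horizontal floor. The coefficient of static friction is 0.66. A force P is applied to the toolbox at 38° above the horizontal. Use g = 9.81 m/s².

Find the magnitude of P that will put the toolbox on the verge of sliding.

N = m g − P sin α (the pull lifts the toolbox).
At impending slip, P cos α = μ_s N = μ_s (m g − P sin α).
Solving: P (cos α + μ_s sin α) = μ_s m g → P = 0.66×1010/(cos 38° + 0.66 sin 38°) = 667/1.194 = 558 N.

P ≈ 558 N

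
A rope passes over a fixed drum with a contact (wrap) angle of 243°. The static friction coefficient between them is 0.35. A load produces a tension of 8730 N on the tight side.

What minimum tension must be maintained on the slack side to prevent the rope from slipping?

T_min ≈ 1980 N

Capstan equation at impending slip: T_tight/T_slack = e^{μβ}.
β = 243° = 4.241 rad; e^{μβ} = e^{0.35×4.241} = 4.412.
T_slack = T_tight / e^{μβ} = 8730 / 4.412 = 1980 N.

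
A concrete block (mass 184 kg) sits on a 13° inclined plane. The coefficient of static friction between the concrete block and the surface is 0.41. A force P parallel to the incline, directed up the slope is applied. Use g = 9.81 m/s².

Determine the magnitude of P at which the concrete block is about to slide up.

At impending motion up the slope, friction acts down-slope at its limit: f = μ_s N.
P is parallel to the surface, so N = m g cos θ = 1760 N.
Along the incline: P = m g sin θ + μ_s N = 406 + 0.41×1760 = 1130 N.

P ≈ 1130 N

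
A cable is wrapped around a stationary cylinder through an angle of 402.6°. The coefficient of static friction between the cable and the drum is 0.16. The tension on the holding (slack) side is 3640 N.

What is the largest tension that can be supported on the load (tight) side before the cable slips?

T_max ≈ 11200 N

At impending slip the capstan equation gives T₂/T₁ = e^{μβ} with β in radians.
β = 402.6° × π/180 = 7.027 rad.
e^{μβ} = e^{0.16×7.027} = 3.078.
T₂ = T₁ · e^{μβ} = 3640 × 3.078 = 11200 N.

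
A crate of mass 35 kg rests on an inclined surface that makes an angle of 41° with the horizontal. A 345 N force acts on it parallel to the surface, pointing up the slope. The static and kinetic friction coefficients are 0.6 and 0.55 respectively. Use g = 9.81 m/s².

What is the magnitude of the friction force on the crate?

Perpendicular to the surface, N = m g cos θ = 35·9.81·cos 41° = 259.1 N.
Parallel to the incline, ΣF = 0 gives f = m g sin θ − P = 225.3 − 345 = -119.7 N (up-slope positive).
The static-friction ceiling is μ_s N = 0.6 × 259.1 = 155.5 N.
Since |-119.7| ≤ 155.5 N, static friction is sufficient; f equals the required value, not μ_s N.

f ≈ 120 N (down the incline)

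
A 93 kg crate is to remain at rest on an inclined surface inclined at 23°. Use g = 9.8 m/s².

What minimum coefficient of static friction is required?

μ_s,min ≈ 0.424

At the slip threshold m g sin θ = μ_s m g cos θ, so μ_s,min = tan θ.
μ_s,min = tan 23° = 0.424.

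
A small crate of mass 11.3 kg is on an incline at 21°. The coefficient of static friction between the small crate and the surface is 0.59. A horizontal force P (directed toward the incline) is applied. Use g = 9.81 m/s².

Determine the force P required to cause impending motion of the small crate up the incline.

At impending motion up the slope, friction acts down-slope at its limit: f = μ_s N.
Perpendicular to the incline: N = m g cos θ + P sin θ.
Along the incline: P cos θ = m g sin θ + μ_s N = m g sin θ + μ_s (m g cos θ + P sin θ).
Solving, P (cos θ − μ_s sin θ) = m g (sin θ + μ_s cos θ), so P = 11.3×9.81×(sin 21° + 0.59 cos 21°)/(cos 21° − 0.59 sin 21°) = 111×0.9092/0.7221 = 140 N.

P ≈ 140 N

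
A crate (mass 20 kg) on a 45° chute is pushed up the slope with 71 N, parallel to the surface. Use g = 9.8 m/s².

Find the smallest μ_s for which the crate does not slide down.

N = m g cos θ = 138.6 N.
Friction must make up the shortfall along the incline: f = m g sin θ − P = 138.6 − 71 = 67.59 N.
At the threshold f = μ_s N, so μ_s,min = 67.59/138.6 = 0.488.

μ_s,min ≈ 0.488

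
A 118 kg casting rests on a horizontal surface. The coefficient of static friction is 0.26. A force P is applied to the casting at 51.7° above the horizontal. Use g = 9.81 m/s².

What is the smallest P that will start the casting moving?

N = m g − P sin α (the pull lifts the casting).
At impending slip, P cos α = μ_s N = μ_s (m g − P sin α).
Solving: P (cos α + μ_s sin α) = μ_s m g → P = 0.26×1160/(cos 51.7° + 0.26 sin 51.7°) = 301/0.8238 = 365 N.

P ≈ 365 N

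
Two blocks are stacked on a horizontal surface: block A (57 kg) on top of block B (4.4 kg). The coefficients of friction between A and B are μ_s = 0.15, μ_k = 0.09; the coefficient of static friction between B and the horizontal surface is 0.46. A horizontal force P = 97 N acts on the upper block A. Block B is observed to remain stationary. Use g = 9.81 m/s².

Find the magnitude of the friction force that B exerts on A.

Normal force at the A–B interface: N₁ = m_A g = 559.2 N.
Maximum static friction on A from B: μ_s N₁ = 0.15×559.2 = 83.88 N.
P = 97 N exceeds that limit, so A slips over B and the interface friction becomes kinetic: f₁ = μ_k N₁ = 0.09×559.2 = 50.3 N.
B experiences an equal 50.3 N forward from A (third law). B is in equilibrium, so the floor supplies f₂ = 50.3 N of static friction (limit μ_s(m_A+m_B)g = 277.1 N, not exceeded).

f ≈ 50.3 N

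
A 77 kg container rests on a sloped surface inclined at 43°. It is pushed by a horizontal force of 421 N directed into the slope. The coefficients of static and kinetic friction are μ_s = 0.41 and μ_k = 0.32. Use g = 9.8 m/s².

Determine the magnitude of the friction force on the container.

f ≈ 207 N (up the incline)

The horizontal push has a component P sin θ into the surface, so N = m g cos θ + P sin θ = 551.9 + 287.1 = 839 N.
Along the incline, the net driving force (taking up-slope positive) is P cos θ − m g sin θ = 307.9 − 514.6 = -206.7 N, so equilibrium requires friction f = 206.7 N (up-slope).
The limit of static friction is μ_s N = 344 N.
|f_req| = 206.7 ≤ 344 N → the container is in equilibrium; friction equals the required value.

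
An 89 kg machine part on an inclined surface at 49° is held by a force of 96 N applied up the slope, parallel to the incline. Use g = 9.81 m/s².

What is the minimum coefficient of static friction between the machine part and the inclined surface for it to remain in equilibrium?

μ_s,min ≈ 0.983

N = m g cos θ = 572.8 N.
Friction must make up the shortfall along the incline: f = m g sin θ − P = 658.9 − 96 = 562.9 N.
At the threshold f = μ_s N, so μ_s,min = 562.9/572.8 = 0.983.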